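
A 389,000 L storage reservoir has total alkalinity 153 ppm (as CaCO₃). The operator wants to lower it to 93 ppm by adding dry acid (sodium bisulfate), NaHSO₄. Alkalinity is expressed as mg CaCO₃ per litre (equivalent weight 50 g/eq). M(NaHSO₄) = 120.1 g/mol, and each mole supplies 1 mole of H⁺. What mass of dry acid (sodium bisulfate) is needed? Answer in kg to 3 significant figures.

56.1 kg

Alkalinity to neutralize: (153 − 93) = 60 mg/L as CaCO₃ × 389,000 L = 23,340 g as CaCO₃.
Equivalents of H⁺ required: 23,340 ÷ 50 g/eq = 466.8 eq = 466.8 mol NaHSO₄.
Mass of NaHSO₄: 466.8 × 120.1 = 56,060 g.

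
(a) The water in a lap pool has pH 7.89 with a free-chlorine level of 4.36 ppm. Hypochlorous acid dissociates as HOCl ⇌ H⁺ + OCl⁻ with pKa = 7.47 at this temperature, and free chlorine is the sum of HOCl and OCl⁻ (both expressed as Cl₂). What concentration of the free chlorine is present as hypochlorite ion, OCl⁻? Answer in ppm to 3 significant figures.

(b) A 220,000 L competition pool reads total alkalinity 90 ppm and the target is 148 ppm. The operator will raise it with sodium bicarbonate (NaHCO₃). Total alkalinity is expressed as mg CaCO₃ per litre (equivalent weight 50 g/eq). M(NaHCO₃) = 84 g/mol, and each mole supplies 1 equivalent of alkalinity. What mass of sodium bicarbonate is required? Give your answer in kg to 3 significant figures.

(a) 3.16 ppm; (b) 21.4 kg

(a) [OCl⁻]/[HOCl] = 10^(pH − pKa) = 10^(7.89 − 7.47) = 10^0.42 = 2.63.
(a) Fraction as HOCl = 1 / (1 + 2.63) = 0.2755.
(a) OCl⁻ = (1 − 0.2755) × 4.36 ppm = 3.159 ppm.

(b) Alkalinity to add: (148 − 90) = 58 mg/L as CaCO₃ × 220,000 L = 12,760 g as CaCO₃.
(b) Equivalents: 12,760 g ÷ 50 g/eq = 255.2 eq.
(b) NaHCO₃ supplies 1 eq per mole → 255.2 mol.
(b) Mass: 255.2 mol × 84 g/mol = 21,440 g.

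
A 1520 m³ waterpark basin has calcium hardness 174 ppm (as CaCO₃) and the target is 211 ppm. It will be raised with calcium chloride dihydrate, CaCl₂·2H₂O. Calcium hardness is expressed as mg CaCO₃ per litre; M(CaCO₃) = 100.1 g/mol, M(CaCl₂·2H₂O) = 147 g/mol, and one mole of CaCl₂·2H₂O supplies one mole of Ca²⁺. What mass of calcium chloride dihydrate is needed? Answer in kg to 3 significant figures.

Volume: 1520 m³ = 1,520,000 L.
Hardness to add: (211 − 174) = 37 mg/L as CaCO₃ × 1,520,000 L = 56,240 g as CaCO₃.
Moles of Ca²⁺ (1 mol Ca²⁺ ≡ 1 mol CaCO₃): 56,240 / 100.1 g/mol = 561.8 mol.
Mass of CaCl₂·2H₂O: 561.8 × 147 = 82,590 g.

82.6 kg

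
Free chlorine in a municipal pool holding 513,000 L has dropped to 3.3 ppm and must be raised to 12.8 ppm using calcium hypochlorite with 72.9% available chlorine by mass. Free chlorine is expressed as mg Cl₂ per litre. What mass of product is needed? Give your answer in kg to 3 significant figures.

6.69 kg

Chlorine deficit: 12.8 − 3.3 = 9.5 ppm = 9.5 mg/L as Cl₂.
Cl₂ equivalent needed: 9.5 mg/L × 513,000 L = 4,874,000 mg = 4874 g.
Product at 72.9% available chlorine: 4874 / 0.729 = 6685 g.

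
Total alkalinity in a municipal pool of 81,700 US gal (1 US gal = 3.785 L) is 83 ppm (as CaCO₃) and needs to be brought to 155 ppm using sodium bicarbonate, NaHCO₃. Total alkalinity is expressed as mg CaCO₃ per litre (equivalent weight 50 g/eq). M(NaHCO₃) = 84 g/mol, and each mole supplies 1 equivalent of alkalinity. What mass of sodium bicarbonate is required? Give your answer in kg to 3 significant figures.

37.4 kg

Volume: 81,700 US gal × 3.785 L/gal = 309,234 L.
Alkalinity to add: (155 − 83) = 72 mg/L as CaCO₃ × 309,234 L = 22,260 g as CaCO₃.
Equivalents: 22,260 g ÷ 50 g/eq = 445.3 eq.
NaHCO₃ supplies 1 eq per mole → 445.3 mol.
Mass: 445.3 mol × 84 g/mol = 37,410 g.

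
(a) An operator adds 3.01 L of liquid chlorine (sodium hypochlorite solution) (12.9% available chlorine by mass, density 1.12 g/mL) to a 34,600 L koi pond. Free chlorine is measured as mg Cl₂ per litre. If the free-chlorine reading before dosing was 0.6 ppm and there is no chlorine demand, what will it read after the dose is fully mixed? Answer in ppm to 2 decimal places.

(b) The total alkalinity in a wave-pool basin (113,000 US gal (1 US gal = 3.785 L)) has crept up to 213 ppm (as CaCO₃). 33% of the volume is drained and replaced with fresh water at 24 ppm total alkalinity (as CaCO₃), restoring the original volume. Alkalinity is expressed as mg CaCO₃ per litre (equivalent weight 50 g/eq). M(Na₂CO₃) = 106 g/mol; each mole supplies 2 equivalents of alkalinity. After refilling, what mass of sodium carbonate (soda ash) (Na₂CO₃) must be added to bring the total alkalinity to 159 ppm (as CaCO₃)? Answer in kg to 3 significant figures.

(a) 13.17 ppm; (b) 3.79 kg

(a) Mass of solution: 3.01 L × 1000 mL/L × 1.12 g/mL = 3371 g.
(a) Available chlorine delivered: 3371 g × 0.129 = 434.9 g as Cl₂.
(a) Concentration rise: 434.9 g / 34,600 L = 12.57 mg/L = 12.57 ppm.
(a) Final FC: 0.6 + 12.57 = 13.17 ppm.

(b) Volume: 113,000 US gal × 3.785 L/gal = 427,705 L.
(b) After draining 33% and refilling: 213 × 0.67 + 24 × 0.33 = 150.63 ppm.
(b) Deficit to target: 159 − 150.63 = 8.37 mg/L.
(b) As CaCO₃: 8.37 mg/L × 427,705 L = 3580 g; ÷ 50 g/eq ÷ 2 = 35.8 mol Na₂CO₃.
(b) Mass: 35.8 × 106 = 3795 g.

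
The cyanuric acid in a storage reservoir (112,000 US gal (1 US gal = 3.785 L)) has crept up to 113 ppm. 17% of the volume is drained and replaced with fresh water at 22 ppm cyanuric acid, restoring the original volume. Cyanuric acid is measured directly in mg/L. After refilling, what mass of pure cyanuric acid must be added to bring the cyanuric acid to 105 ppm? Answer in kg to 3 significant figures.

Volume: 112,000 US gal × 3.785 L/gal = 423,920 L.
After draining 17% and refilling: 113 × 0.83 + 22 × 0.17 = 97.53 ppm.
Deficit to target: 105 − 97.53 = 7.47 mg/L.
Mass: 7.47 mg/L × 423,920 L = 3167 g cyanuric acid.

3.17 kg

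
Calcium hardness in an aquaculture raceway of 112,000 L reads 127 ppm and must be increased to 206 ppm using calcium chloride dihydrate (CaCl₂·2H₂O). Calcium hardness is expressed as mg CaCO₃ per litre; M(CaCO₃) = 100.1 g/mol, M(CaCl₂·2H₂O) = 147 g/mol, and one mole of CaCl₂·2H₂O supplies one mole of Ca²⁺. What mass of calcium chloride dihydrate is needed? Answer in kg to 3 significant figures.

13.0 kg

Hardness to add: (206 − 127) = 79 mg/L as CaCO₃ × 112,000 L = 8848 g as CaCO₃.
Moles of Ca²⁺ (1 mol Ca²⁺ ≡ 1 mol CaCO₃): 8848 / 100.1 g/mol = 88.39 mol.
Mass of CaCl₂·2H₂O: 88.39 × 147 = 12,990 g.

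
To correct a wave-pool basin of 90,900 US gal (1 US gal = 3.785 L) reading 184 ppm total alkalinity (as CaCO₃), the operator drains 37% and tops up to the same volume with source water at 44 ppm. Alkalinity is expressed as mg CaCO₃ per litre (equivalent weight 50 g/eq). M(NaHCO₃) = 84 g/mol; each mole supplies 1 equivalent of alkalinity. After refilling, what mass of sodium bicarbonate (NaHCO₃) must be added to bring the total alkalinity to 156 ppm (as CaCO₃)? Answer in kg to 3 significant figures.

13.8 kg

Volume: 90,900 US gal × 3.785 L/gal = 344,056 L.
After draining 37% and refilling: 184 × 0.63 + 44 × 0.37 = 132.2 ppm.
Deficit to target: 156 − 132.2 = 23.8 mg/L.
As CaCO₃: 23.8 mg/L × 344,056 L = 8189 g; ÷ 50 g/eq ÷ 1 = 163.8 mol NaHCO₃.
Mass: 163.8 × 84 = 13,760 g.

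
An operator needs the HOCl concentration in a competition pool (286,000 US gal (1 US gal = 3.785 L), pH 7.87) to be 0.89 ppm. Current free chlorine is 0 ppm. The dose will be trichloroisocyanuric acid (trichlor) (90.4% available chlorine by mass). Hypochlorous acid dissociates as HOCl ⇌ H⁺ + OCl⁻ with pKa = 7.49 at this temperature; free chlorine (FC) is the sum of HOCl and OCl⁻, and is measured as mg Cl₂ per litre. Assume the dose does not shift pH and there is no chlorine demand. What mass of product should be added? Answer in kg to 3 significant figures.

Volume: 286,000 US gal × 3.785 L/gal = 1,082,510 L.
[OCl⁻]/[HOCl] = 10^(pH − pKa) = 10^(7.87 − 7.49) = 2.399; fraction as HOCl = 1/(1 + 2.399) = 0.2942.
Free chlorine required for 0.89 ppm HOCl: 0.89 / 0.2942 = 3.025 ppm.
FC to add: 3.025 − 0 = 3.025 mg/L as Cl₂.
Cl₂ equivalent: 3.025 mg/L × 1,082,510 L = 3275 g.
Product at 90.4% available Cl: 3275 / 0.904 = 3622 g.

3.62 kg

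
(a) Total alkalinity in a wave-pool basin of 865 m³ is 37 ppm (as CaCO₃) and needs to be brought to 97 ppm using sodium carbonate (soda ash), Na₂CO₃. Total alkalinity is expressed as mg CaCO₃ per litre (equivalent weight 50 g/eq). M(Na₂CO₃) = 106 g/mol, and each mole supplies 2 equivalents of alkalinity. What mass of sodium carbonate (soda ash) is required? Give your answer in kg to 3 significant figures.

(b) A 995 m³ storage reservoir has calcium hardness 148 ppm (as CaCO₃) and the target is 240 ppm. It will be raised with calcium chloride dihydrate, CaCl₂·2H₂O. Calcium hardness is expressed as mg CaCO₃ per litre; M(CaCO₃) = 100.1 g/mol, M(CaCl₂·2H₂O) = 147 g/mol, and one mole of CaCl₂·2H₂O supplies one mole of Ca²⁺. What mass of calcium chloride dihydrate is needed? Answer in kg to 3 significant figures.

(a) 55.0 kg; (b) 134 kg

(a) Volume: 865 m³ = 865,000 L.
(a) Alkalinity to add: (97 − 37) = 60 mg/L as CaCO₃ × 865,000 L = 51,900 g as CaCO₃.
(a) Equivalents: 51,900 g ÷ 50 g/eq = 1038 eq.
(a) Each mole of Na₂CO₃ supplies 2 eq, so 1038 / 2 = 519 mol.
(a) Mass: 519 mol × 106 g/mol = 55,010 g.

(b) Volume: 995 m³ = 995,000 L.
(b) Hardness to add: (240 − 148) = 92 mg/L as CaCO₃ × 995,000 L = 91,540 g as CaCO₃.
(b) Moles of Ca²⁺ (1 mol Ca²⁺ ≡ 1 mol CaCO₃): 91,540 / 100.1 g/mol = 914.5 mol.
(b) Mass of CaCl₂·2H₂O: 914.5 × 147 = 134,400 g.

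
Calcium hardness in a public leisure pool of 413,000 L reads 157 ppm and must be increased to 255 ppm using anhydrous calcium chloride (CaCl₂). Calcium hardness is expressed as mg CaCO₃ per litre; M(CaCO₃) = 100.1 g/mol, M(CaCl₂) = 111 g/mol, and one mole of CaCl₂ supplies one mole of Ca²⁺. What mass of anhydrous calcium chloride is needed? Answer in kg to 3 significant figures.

44.9 kg

Hardness to add: (255 − 157) = 98 mg/L as CaCO₃ × 413,000 L = 40,470 g as CaCO₃.
Moles of Ca²⁺ (1 mol Ca²⁺ ≡ 1 mol CaCO₃): 40,470 / 100.1 g/mol = 404.3 mol.
Mass of CaCl₂: 404.3 × 111 = 44,880 g.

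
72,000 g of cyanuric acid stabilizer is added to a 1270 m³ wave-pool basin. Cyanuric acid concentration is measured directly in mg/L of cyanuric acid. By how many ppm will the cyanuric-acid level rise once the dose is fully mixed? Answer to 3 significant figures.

56.7 ppm

Volume: 1270 m³ = 1,270,000 L.
Rise: 72,000 g / 1,270,000 L × 1000 = 56.69 mg/L.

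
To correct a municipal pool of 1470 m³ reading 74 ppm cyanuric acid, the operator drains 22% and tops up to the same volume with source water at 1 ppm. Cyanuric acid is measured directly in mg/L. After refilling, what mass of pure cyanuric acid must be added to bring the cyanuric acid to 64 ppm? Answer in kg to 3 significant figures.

8.91 kg

Volume: 1470 m³ = 1,470,000 L.
After draining 22% and refilling: 74 × 0.78 + 1 × 0.22 = 57.94 ppm.
Deficit to target: 64 − 57.94 = 6.06 mg/L.
Mass: 6.06 mg/L × 1,470,000 L = 8908 g cyanuric acid.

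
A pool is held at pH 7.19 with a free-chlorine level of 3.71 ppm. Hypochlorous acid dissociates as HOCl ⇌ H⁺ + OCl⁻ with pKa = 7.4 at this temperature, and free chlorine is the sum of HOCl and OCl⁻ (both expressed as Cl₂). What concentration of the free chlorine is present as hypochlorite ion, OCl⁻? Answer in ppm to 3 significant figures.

[OCl⁻]/[HOCl] = 10^(pH − pKa) = 10^(7.19 − 7.4) = 10^-0.21 = 0.6166.
Fraction as HOCl = 1 / (1 + 0.6166) = 0.6186.
OCl⁻ = (1 − 0.6186) × 3.71 ppm = 1.415 ppm.

1.42 ppm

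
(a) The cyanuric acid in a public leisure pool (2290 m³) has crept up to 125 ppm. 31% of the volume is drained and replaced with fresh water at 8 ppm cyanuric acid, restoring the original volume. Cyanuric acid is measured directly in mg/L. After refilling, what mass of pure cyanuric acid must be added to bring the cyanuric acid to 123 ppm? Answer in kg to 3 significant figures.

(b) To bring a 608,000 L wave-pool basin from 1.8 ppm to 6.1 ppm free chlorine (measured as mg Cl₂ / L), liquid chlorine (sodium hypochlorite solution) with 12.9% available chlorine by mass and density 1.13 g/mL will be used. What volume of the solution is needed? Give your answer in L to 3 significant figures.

(a) Volume: 2290 m³ = 2,290,000 L.
(a) After draining 31% and refilling: 125 × 0.69 + 8 × 0.31 = 88.73 ppm.
(a) Deficit to target: 123 − 88.73 = 34.27 mg/L.
(a) Mass: 34.27 mg/L × 2,290,000 L = 78,480 g cyanuric acid.

(b) Chlorine deficit: 6.1 − 1.8 = 4.3 ppm = 4.3 mg/L as Cl₂.
(b) Cl₂ equivalent needed: 4.3 mg/L × 608,000 L = 2,614,000 mg = 2614 g.
(b) Product at 12.9% available chlorine: 2614 / 0.129 = 20,270 g.
(b) Volume at density 1.13 g/mL: 20,270 g ÷ 1.13 g/mL = 17,940 mL.

(a) 78.5 kg; (b) 17.9 L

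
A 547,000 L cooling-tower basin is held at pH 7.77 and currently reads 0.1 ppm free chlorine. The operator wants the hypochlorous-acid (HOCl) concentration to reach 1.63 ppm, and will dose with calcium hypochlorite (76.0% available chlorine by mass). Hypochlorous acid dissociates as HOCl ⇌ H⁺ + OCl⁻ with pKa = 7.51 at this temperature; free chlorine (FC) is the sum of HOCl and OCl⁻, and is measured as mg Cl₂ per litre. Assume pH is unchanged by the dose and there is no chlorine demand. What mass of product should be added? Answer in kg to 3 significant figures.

[OCl⁻]/[HOCl] = 10^(pH − pKa) = 10^(7.77 − 7.51) = 1.82; fraction as HOCl = 1/(1 + 1.82) = 0.3546.
Free chlorine required for 1.63 ppm HOCl: 1.63 / 0.3546 = 4.596 ppm.
FC to add: 4.596 − 0.1 = 4.496 mg/L as Cl₂.
Cl₂ equivalent: 4.496 mg/L × 547,000 L = 2459 g.
Product at 76.0% available Cl: 2459 / 0.76 = 3236 g.

3.24 kg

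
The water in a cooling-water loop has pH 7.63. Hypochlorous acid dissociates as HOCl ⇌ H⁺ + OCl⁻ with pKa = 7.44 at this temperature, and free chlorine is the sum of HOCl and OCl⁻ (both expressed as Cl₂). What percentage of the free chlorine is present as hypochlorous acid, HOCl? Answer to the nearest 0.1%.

39.2%

[OCl⁻]/[HOCl] = 10^(pH − pKa) = 10^(7.63 − 7.44) = 10^0.19 = 1.549.
Fraction as HOCl = 1 / (1 + 1.549) = 0.3923.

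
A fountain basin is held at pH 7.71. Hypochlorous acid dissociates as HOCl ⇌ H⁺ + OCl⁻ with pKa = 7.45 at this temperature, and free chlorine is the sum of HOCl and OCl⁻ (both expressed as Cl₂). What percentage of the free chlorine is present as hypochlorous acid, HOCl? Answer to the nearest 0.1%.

35.5%

[OCl⁻]/[HOCl] = 10^(pH − pKa) = 10^(7.71 − 7.45) = 10^0.26 = 1.82.
Fraction as HOCl = 1 / (1 + 1.82) = 0.3546.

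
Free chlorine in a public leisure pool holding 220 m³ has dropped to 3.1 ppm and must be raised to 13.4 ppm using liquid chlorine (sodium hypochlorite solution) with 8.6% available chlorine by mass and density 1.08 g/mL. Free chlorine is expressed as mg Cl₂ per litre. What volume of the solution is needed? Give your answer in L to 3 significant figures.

Volume: 220 m³ = 220,000 L.
Chlorine deficit: 13.4 − 3.1 = 10.3 ppm = 10.3 mg/L as Cl₂.
Cl₂ equivalent needed: 10.3 mg/L × 220,000 L = 2,266,000 mg = 2266 g.
Product at 8.6% available chlorine: 2266 / 0.086 = 26,350 g.
Volume at density 1.08 g/mL: 26,350 g ÷ 1.08 g/mL = 24,400 mL.

24.4 L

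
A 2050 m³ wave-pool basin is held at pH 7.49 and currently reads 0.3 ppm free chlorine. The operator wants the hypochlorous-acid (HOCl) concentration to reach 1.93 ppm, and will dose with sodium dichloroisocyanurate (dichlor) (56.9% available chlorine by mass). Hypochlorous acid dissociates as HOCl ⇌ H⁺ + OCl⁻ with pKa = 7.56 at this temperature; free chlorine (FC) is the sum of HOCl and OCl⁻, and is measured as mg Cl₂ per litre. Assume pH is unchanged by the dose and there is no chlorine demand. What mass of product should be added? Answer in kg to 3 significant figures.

Volume: 2050 m³ = 2,050,000 L.
[OCl⁻]/[HOCl] = 10^(pH − pKa) = 10^(7.49 − 7.56) = 0.8511; fraction as HOCl = 1/(1 + 0.8511) = 0.5402.
Free chlorine required for 1.93 ppm HOCl: 1.93 / 0.5402 = 3.573 ppm.
FC to add: 3.573 − 0.3 = 3.273 mg/L as Cl₂.
Cl₂ equivalent: 3.273 mg/L × 2,050,000 L = 6709 g.
Product at 56.9% available Cl: 6709 / 0.569 = 11,790 g.

11.8 kg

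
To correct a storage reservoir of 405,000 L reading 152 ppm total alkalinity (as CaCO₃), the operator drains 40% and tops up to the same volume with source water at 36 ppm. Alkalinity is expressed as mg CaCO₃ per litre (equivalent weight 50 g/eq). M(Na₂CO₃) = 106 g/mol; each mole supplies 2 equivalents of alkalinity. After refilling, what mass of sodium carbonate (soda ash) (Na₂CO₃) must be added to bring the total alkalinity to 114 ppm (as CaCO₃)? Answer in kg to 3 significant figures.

3.61 kg

After draining 40% and refilling: 152 × 0.60 + 36 × 0.40 = 105.6 ppm.
Deficit to target: 114 − 105.6 = 8.4 mg/L.
As CaCO₃: 8.4 mg/L × 405,000 L = 3402 g; ÷ 50 g/eq ÷ 2 = 34.02 mol Na₂CO₃.
Mass: 34.02 × 106 = 3606 g.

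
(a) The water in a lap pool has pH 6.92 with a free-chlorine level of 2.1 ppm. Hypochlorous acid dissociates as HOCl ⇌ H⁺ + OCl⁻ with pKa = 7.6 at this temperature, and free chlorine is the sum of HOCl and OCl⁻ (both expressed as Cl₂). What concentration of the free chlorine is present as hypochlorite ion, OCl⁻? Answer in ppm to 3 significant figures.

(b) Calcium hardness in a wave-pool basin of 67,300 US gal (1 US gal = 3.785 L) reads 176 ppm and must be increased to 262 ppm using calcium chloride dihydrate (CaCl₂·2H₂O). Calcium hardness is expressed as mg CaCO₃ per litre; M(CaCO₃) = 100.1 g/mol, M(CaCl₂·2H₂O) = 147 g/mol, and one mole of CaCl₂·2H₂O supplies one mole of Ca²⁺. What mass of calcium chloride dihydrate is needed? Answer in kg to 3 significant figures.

(a) [OCl⁻]/[HOCl] = 10^(pH − pKa) = 10^(6.92 − 7.6) = 10^-0.68 = 0.2089.
(a) Fraction as HOCl = 1 / (1 + 0.2089) = 0.8272.
(a) OCl⁻ = (1 − 0.8272) × 2.1 ppm = 0.3629 ppm.

(b) Volume: 67,300 US gal × 3.785 L/gal = 254,730 L.
(b) Hardness to add: (262 − 176) = 86 mg/L as CaCO₃ × 254,730 L = 21,910 g as CaCO₃.
(b) Moles of Ca²⁺ (1 mol Ca²⁺ ≡ 1 mol CaCO₃): 21,910 / 100.1 g/mol = 218.8 mol.
(b) Mass of CaCl₂·2H₂O: 218.8 × 147 = 32,170 g.

(a) 0.363 ppm; (b) 32.2 kg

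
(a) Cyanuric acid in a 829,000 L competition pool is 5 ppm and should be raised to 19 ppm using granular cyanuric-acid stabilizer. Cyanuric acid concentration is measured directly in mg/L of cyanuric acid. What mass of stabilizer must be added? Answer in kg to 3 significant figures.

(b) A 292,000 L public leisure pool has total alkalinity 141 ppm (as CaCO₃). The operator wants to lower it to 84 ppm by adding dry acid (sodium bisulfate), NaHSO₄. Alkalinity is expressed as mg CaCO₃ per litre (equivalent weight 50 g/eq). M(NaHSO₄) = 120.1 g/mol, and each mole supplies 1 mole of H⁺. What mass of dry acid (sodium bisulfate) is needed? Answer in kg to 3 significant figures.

(a) CYA to add: (19 − 5) = 14 mg/L × 829,000 L = 11,610 g cyanuric acid.

(b) Alkalinity to neutralize: (141 − 84) = 57 mg/L as CaCO₃ × 292,000 L = 16,640 g as CaCO₃.
(b) Equivalents of H⁺ required: 16,640 ÷ 50 g/eq = 332.9 eq = 332.9 mol NaHSO₄.
(b) Mass of NaHSO₄: 332.9 × 120.1 = 39,980 g.

(a) 11.6 kg; (b) 40.0 kg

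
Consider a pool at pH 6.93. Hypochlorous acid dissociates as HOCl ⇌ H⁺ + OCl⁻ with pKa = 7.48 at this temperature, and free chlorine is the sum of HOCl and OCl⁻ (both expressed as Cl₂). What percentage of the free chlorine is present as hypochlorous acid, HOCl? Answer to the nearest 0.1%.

78.0%

[OCl⁻]/[HOCl] = 10^(pH − pKa) = 10^(6.93 − 7.48) = 10^-0.55 = 0.2818.
Fraction as HOCl = 1 / (1 + 0.2818) = 0.7801.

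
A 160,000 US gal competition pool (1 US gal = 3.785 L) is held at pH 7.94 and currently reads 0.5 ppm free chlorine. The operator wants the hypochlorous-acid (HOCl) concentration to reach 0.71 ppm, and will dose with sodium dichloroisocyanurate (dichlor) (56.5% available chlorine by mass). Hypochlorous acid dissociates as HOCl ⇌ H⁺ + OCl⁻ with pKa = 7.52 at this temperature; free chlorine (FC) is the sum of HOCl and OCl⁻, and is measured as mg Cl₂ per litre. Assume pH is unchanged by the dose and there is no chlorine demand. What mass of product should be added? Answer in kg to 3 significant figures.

Volume: 160,000 US gal × 3.785 L/gal = 605,600 L.
[OCl⁻]/[HOCl] = 10^(pH − pKa) = 10^(7.94 − 7.52) = 2.63; fraction as HOCl = 1/(1 + 2.63) = 0.2755.
Free chlorine required for 0.71 ppm HOCl: 0.71 / 0.2755 = 2.577 ppm.
FC to add: 2.577 − 0.5 = 2.077 mg/L as Cl₂.
Cl₂ equivalent: 2.077 mg/L × 605,600 L = 1258 g.
Product at 56.5% available Cl: 1258 / 0.565 = 2227 g.

2.23 kg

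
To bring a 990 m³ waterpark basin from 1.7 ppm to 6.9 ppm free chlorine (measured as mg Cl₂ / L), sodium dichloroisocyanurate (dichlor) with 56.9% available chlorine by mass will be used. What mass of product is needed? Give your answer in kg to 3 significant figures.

Volume: 990 m³ = 990,000 L.
Chlorine deficit: 6.9 − 1.7 = 5.2 ppm = 5.2 mg/L as Cl₂.
Cl₂ equivalent needed: 5.2 mg/L × 990,000 L = 5,148,000 mg = 5148 g.
Product at 56.9% available chlorine: 5148 / 0.569 = 9047 g.

9.05 kg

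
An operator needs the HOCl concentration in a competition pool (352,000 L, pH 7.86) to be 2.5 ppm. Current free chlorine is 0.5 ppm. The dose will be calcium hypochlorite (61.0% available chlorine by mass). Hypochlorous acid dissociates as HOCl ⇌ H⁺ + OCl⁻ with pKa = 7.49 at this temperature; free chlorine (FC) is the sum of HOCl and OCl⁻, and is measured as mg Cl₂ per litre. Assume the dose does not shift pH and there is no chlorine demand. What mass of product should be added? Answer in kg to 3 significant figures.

[OCl⁻]/[HOCl] = 10^(pH − pKa) = 10^(7.86 − 7.49) = 2.344; fraction as HOCl = 1/(1 + 2.344) = 0.299.
Free chlorine required for 2.5 ppm HOCl: 2.5 / 0.299 = 8.361 ppm.
FC to add: 8.361 − 0.5 = 7.861 mg/L as Cl₂.
Cl₂ equivalent: 7.861 mg/L × 352,000 L = 2767 g.
Product at 61.0% available Cl: 2767 / 0.61 = 4536 g.

4.54 kg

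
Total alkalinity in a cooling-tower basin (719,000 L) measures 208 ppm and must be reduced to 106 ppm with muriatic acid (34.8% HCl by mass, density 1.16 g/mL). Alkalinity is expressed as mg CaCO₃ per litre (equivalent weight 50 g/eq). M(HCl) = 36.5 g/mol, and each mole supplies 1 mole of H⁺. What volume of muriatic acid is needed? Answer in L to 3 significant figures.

Alkalinity to neutralize: (208 − 106) = 102 mg/L as CaCO₃ × 719,000 L = 73,340 g as CaCO₃.
Equivalents of H⁺ required: 73,340 ÷ 50 g/eq = 1467 eq = 1467 mol HCl.
Mass of HCl: 1467 × 36.5 = 53,540 g.
Mass of 34.8% solution: 53,540 / 0.348 = 153,800 g.
Volume: 153,800 g ÷ 1.16 g/mL = 132,600 mL.

133 L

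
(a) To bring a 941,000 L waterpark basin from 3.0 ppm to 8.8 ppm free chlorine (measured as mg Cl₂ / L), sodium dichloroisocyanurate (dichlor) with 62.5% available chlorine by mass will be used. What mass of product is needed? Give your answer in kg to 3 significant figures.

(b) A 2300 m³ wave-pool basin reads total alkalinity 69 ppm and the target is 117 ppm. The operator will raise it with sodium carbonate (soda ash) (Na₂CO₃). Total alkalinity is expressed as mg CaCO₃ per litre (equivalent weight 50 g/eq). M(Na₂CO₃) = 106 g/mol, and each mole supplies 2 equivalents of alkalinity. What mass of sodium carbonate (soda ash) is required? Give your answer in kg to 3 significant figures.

(a) Chlorine deficit: 8.8 − 3.0 = 5.8 ppm = 5.8 mg/L as Cl₂.
(a) Cl₂ equivalent needed: 5.8 mg/L × 941,000 L = 5,458,000 mg = 5458 g.
(a) Product at 62.5% available chlorine: 5458 / 0.625 = 8732 g.

(b) Volume: 2300 m³ = 2,300,000 L.
(b) Alkalinity to add: (117 − 69) = 48 mg/L as CaCO₃ × 2,300,000 L = 110,400 g as CaCO₃.
(b) Equivalents: 110,400 g ÷ 50 g/eq = 2208 eq.
(b) Each mole of Na₂CO₃ supplies 2 eq, so 2208 / 2 = 1104 mol.
(b) Mass: 1104 mol × 106 g/mol = 117,000 g.

(a) 8.73 kg; (b) 117 kg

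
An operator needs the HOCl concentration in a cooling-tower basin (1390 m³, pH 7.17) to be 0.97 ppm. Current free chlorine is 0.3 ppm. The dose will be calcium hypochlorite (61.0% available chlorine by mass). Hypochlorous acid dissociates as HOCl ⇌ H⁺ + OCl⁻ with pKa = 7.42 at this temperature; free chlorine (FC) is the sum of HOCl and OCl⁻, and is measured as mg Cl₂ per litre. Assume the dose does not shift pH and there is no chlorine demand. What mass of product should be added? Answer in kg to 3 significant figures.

2.77 kg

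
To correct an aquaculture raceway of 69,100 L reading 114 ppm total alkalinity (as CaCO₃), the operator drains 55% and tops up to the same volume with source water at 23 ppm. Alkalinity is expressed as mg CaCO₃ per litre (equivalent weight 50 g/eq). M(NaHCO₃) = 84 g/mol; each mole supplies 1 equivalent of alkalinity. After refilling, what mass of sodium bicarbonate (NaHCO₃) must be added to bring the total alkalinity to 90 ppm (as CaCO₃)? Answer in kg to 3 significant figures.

3.02 kg

After draining 55% and refilling: 114 × 0.45 + 23 × 0.55 = 63.95 ppm.
Deficit to target: 90 − 63.95 = 26.05 mg/L.
As CaCO₃: 26.05 mg/L × 69,100 L = 1800 g; ÷ 50 g/eq ÷ 1 = 36 mol NaHCO₃.
Mass: 36 × 84 = 3024 g.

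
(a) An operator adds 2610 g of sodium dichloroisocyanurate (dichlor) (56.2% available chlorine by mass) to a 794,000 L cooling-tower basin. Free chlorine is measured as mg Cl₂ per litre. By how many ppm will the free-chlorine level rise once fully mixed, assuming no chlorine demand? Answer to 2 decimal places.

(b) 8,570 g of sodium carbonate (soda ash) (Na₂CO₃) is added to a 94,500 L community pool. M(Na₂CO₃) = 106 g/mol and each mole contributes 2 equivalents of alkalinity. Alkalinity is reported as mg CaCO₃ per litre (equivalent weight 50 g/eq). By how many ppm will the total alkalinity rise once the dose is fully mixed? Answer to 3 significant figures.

(a) 1.85 ppm; (b) 85.6 ppm

(a) Available chlorine delivered: 2610 g × 0.562 = 1467 g as Cl₂.
(a) Concentration rise: 1467 g / 794,000 L = 1.847 mg/L = 1.85 ppm.

(b) Moles of Na₂CO₃: 8,570 g ÷ 106 g/mol = 80.85 mol → 161.7 eq of alkalinity.
(b) As CaCO₃: 161.7 eq × 50 g/eq = 8085 g.
(b) Rise: 8085 g / 94,500 L × 1000 = 85.55 mg/L.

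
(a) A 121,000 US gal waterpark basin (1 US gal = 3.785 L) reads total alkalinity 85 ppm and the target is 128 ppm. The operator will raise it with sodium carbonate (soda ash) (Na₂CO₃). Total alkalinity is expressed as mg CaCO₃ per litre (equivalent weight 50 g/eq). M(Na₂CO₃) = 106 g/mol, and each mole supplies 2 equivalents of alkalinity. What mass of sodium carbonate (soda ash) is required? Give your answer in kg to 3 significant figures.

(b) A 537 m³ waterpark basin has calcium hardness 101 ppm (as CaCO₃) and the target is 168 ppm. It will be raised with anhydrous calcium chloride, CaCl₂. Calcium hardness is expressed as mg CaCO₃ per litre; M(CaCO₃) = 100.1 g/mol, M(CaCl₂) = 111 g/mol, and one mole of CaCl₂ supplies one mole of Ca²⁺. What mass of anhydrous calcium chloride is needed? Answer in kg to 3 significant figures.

(a) 20.9 kg; (b) 39.9 kg

(a) Volume: 121,000 US gal × 3.785 L/gal = 457,985 L.
(a) Alkalinity to add: (128 − 85) = 43 mg/L as CaCO₃ × 457,985 L = 19,690 g as CaCO₃.
(a) Equivalents: 19,690 g ÷ 50 g/eq = 393.9 eq.
(a) Each mole of Na₂CO₃ supplies 2 eq, so 393.9 / 2 = 196.9 mol.
(a) Mass: 196.9 mol × 106 g/mol = 20,870 g.

(b) Volume: 537 m³ = 537,000 L.
(b) Hardness to add: (168 − 101) = 67 mg/L as CaCO₃ × 537,000 L = 35,980 g as CaCO₃.
(b) Moles of Ca²⁺ (1 mol Ca²⁺ ≡ 1 mol CaCO₃): 35,980 / 100.1 g/mol = 359.4 mol.
(b) Mass of CaCl₂: 359.4 × 111 = 39,900 g.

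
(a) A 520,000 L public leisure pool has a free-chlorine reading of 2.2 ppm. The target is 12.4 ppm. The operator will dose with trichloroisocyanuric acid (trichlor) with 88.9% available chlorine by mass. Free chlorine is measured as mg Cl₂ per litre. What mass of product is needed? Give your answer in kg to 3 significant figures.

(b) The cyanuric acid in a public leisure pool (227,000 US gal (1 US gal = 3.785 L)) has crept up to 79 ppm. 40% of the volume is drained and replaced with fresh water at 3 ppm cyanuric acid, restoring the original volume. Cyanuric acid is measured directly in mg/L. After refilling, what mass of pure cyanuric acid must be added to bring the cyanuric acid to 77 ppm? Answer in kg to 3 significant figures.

(a) Chlorine deficit: 12.4 − 2.2 = 10.2 ppm = 10.2 mg/L as Cl₂.
(a) Cl₂ equivalent needed: 10.2 mg/L × 520,000 L = 5,304,000 mg = 5304 g.
(a) Product at 88.9% available chlorine: 5304 / 0.889 = 5966 g.

(b) Volume: 227,000 US gal × 3.785 L/gal = 859,195 L.
(b) After draining 40% and refilling: 79 × 0.60 + 3 × 0.40 = 48.6 ppm.
(b) Deficit to target: 77 − 48.6 = 28.4 mg/L.
(b) Mass: 28.4 mg/L × 859,195 L = 24,400 g cyanuric acid.

(a) 5.97 kg; (b) 24.4 kg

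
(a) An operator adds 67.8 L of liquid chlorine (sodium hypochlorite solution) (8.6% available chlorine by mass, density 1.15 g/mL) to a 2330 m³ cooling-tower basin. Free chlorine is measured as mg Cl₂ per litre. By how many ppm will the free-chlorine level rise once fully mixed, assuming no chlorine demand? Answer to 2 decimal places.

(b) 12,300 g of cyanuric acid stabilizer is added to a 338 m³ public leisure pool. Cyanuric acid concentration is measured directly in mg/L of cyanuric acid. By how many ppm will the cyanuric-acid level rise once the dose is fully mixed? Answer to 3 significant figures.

(a) Volume: 2330 m³ = 2,330,000 L.
(a) Mass of solution: 67.8 L × 1000 mL/L × 1.15 g/mL = 77,970 g.
(a) Available chlorine delivered: 77,970 g × 0.086 = 6705 g as Cl₂.
(a) Concentration rise: 6705 g / 2,330,000 L = 2.878 mg/L = 2.88 ppm.

(b) Volume: 338 m³ = 338,000 L.
(b) Rise: 12,300 g / 338,000 L × 1000 = 36.39 mg/L.

(a) 2.88 ppm; (b) 36.4 ppm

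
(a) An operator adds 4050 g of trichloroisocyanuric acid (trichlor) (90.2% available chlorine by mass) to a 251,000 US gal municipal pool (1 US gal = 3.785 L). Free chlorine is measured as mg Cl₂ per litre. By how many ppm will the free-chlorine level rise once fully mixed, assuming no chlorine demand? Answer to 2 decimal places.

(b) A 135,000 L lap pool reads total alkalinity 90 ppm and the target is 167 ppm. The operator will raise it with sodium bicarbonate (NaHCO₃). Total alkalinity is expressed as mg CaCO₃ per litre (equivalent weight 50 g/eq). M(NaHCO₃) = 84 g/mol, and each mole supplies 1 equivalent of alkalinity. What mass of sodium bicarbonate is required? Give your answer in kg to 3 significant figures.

(a) 3.85 ppm; (b) 17.5 kg

(a) Volume: 251,000 US gal × 3.785 L/gal = 950,035 L.
(a) Available chlorine delivered: 4050 g × 0.902 = 3653 g as Cl₂.
(a) Concentration rise: 3653 g / 950,035 L = 3.845 mg/L = 3.85 ppm.

(b) Alkalinity to add: (167 − 90) = 77 mg/L as CaCO₃ × 135,000 L = 10,400 g as CaCO₃.
(b) Equivalents: 10,400 g ÷ 50 g/eq = 207.9 eq.
(b) NaHCO₃ supplies 1 eq per mole → 207.9 mol.
(b) Mass: 207.9 mol × 84 g/mol = 17,460 g.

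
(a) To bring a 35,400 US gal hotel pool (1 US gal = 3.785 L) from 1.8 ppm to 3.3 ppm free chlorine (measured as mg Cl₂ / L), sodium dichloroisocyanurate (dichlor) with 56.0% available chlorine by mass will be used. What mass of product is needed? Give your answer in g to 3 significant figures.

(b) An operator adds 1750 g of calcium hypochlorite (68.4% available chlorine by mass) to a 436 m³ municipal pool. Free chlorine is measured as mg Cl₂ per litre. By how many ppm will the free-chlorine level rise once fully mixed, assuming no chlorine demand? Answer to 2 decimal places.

(a) 359 g; (b) 2.75 ppm

(a) Volume: 35,400 US gal × 3.785 L/gal = 133,989 L.
(a) Chlorine deficit: 3.3 − 1.8 = 1.5 ppm = 1.5 mg/L as Cl₂.
(a) Cl₂ equivalent needed: 1.5 mg/L × 133,989 L = 201,000 mg = 201 g.
(a) Product at 56.0% available chlorine: 201 / 0.56 = 358.9 g.

(b) Volume: 436 m³ = 436,000 L.
(b) Available chlorine delivered: 1750 g × 0.684 = 1197 g as Cl₂.
(b) Concentration rise: 1197 g / 436,000 L = 2.745 mg/L = 2.75 ppm.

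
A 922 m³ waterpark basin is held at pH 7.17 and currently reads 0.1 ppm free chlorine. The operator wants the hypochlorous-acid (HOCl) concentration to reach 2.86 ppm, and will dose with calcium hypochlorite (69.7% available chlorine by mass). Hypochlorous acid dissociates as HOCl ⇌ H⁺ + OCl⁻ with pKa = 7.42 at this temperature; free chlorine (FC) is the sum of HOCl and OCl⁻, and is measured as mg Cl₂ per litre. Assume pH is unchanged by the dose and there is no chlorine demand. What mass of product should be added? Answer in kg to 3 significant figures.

Volume: 922 m³ = 922,000 L.
[OCl⁻]/[HOCl] = 10^(pH − pKa) = 10^(7.17 − 7.42) = 0.5623; fraction as HOCl = 1/(1 + 0.5623) = 0.6401.
Free chlorine required for 2.86 ppm HOCl: 2.86 / 0.6401 = 4.468 ppm.
FC to add: 4.468 − 0.1 = 4.368 mg/L as Cl₂.
Cl₂ equivalent: 4.368 mg/L × 922,000 L = 4028 g.
Product at 69.7% available Cl: 4028 / 0.697 = 5778 g.

5.78 kg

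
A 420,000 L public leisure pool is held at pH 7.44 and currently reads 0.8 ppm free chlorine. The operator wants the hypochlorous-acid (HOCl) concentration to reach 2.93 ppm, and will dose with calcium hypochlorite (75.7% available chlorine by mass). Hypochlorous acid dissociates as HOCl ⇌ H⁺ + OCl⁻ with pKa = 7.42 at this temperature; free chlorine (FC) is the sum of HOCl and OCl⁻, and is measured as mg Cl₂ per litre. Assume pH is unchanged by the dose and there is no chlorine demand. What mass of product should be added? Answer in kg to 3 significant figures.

2.88 kg

[OCl⁻]/[HOCl] = 10^(pH − pKa) = 10^(7.44 − 7.42) = 1.047; fraction as HOCl = 1/(1 + 1.047) = 0.4885.
Free chlorine required for 2.93 ppm HOCl: 2.93 / 0.4885 = 5.998 ppm.
FC to add: 5.998 − 0.8 = 5.198 mg/L as Cl₂.
Cl₂ equivalent: 5.198 mg/L × 420,000 L = 2183 g.
Product at 75.7% available Cl: 2183 / 0.757 = 2884 g.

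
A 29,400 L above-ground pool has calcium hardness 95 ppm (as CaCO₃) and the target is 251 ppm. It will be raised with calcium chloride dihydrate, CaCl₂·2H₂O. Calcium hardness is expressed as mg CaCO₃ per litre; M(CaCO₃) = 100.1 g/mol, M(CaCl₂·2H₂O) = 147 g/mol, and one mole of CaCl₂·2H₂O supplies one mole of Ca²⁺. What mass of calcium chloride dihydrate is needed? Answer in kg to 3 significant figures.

6.74 kg

Hardness to add: (251 − 95) = 156 mg/L as CaCO₃ × 29,400 L = 4586 g as CaCO₃.
Moles of Ca²⁺ (1 mol Ca²⁺ ≡ 1 mol CaCO₃): 4586 / 100.1 g/mol = 45.82 mol.
Mass of CaCl₂·2H₂O: 45.82 × 147 = 6735 g.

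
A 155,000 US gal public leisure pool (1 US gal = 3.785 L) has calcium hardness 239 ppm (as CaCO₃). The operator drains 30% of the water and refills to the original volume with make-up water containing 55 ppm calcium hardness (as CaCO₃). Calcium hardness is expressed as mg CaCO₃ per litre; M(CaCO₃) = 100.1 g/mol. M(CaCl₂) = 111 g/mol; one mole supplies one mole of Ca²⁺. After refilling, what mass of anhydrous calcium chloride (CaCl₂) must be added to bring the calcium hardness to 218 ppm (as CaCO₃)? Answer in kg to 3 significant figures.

Volume: 155,000 US gal × 3.785 L/gal = 586,675 L.
After draining 30% and refilling: 239 × 0.70 + 55 × 0.30 = 183.8 ppm.
Deficit to target: 218 − 183.8 = 34.2 mg/L.
As CaCO₃: 34.2 mg/L × 586,675 L = 20,060 g; ÷ 100.1 = 200.4 mol Ca²⁺.
Mass: 200.4 × 111 = 22,250 g.

22.2 kg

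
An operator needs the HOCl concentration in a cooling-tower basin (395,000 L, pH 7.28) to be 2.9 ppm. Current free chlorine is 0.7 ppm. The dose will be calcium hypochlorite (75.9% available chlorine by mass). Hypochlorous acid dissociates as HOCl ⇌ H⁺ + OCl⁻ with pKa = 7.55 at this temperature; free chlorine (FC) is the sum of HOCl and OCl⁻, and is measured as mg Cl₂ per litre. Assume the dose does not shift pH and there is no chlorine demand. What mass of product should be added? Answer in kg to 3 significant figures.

[OCl⁻]/[HOCl] = 10^(pH − pKa) = 10^(7.28 − 7.55) = 0.537; fraction as HOCl = 1/(1 + 0.537) = 0.6506.
Free chlorine required for 2.9 ppm HOCl: 2.9 / 0.6506 = 4.457 ppm.
FC to add: 4.457 − 0.7 = 3.757 mg/L as Cl₂.
Cl₂ equivalent: 3.757 mg/L × 395,000 L = 1484 g.
Product at 75.9% available Cl: 1484 / 0.759 = 1955 g.

1.96 kg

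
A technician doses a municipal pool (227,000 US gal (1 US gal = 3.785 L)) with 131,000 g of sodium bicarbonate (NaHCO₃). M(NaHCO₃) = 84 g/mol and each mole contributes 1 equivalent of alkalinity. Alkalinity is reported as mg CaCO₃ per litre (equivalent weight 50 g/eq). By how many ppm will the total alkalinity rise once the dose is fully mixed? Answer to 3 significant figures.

90.8 ppm

Volume: 227,000 US gal × 3.785 L/gal = 859,195 L.
Moles of NaHCO₃: 131,000 g ÷ 84 g/mol = 1560 mol → 1560 eq of alkalinity.
As CaCO₃: 1560 eq × 50 g/eq = 77,980 g.
Rise: 77,980 g / 859,195 L × 1000 = 90.75 mg/L.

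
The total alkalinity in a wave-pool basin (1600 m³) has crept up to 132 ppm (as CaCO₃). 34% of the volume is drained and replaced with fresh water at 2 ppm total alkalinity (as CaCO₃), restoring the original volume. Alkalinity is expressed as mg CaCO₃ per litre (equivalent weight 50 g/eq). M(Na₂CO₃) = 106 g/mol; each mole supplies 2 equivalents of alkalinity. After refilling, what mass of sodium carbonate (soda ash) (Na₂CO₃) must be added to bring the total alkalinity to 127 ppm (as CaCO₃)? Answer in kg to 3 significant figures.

66.5 kg

Volume: 1600 m³ = 1,600,000 L.
After draining 34% and refilling: 132 × 0.66 + 2 × 0.34 = 87.8 ppm.
Deficit to target: 127 − 87.8 = 39.2 mg/L.
As CaCO₃: 39.2 mg/L × 1,600,000 L = 62,720 g; ÷ 50 g/eq ÷ 2 = 627.2 mol Na₂CO₃.
Mass: 627.2 × 106 = 66,480 g.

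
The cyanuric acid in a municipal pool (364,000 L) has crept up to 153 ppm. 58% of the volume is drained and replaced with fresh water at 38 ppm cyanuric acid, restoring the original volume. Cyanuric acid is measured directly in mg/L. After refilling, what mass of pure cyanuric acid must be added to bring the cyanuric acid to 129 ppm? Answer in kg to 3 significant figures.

After draining 58% and refilling: 153 × 0.42 + 38 × 0.58 = 86.3 ppm.
Deficit to target: 129 − 86.3 = 42.7 mg/L.
Mass: 42.7 mg/L × 364,000 L = 15,540 g cyanuric acid.

15.5 kg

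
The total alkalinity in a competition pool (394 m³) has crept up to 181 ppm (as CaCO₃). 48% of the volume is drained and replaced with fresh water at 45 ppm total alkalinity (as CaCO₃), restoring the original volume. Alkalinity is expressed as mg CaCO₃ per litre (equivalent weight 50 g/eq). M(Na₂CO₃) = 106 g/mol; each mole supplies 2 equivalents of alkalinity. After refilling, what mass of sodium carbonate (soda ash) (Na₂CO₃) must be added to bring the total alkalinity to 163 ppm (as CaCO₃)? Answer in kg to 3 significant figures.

Volume: 394 m³ = 394,000 L.
After draining 48% and refilling: 181 × 0.52 + 45 × 0.48 = 115.72 ppm.
Deficit to target: 163 − 115.72 = 47.28 mg/L.
As CaCO₃: 47.28 mg/L × 394,000 L = 18,630 g; ÷ 50 g/eq ÷ 2 = 186.3 mol Na₂CO₃.
Mass: 186.3 × 106 = 19,750 g.

19.7 kg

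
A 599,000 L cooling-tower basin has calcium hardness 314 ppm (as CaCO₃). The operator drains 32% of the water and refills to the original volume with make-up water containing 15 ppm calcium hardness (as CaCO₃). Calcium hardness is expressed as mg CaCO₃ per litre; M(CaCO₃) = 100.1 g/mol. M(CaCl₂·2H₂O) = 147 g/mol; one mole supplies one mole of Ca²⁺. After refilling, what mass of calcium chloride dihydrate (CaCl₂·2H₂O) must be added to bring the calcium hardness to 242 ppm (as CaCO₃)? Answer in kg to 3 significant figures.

After draining 32% and refilling: 314 × 0.68 + 15 × 0.32 = 218.32 ppm.
Deficit to target: 242 − 218.32 = 23.68 mg/L.
As CaCO₃: 23.68 mg/L × 599,000 L = 14,180 g; ÷ 100.1 = 141.7 mol Ca²⁺.
Mass: 141.7 × 147 = 20,830 g.

20.8 kg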